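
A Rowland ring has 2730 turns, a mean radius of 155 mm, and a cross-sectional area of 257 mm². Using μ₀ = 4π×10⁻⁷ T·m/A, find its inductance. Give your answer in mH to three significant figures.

L ≈ 2.47 mH

For a thin toroid, L = μ₀N²A/(2πR).
L = (4π×10⁻⁷)(2730)²(2.570×10^-4) / (2π×0.155 m) = 2.471×10^-3 H.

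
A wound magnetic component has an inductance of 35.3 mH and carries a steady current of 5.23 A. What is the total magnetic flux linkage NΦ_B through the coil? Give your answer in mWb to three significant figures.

From L = NΦ_B/I, the flux linkage is NΦ_B = LI.
NΦ_B = (3.530×10^-2 H)(5.23 A) = 0.1846 Wb.

NΦ_B ≈ 185 mWb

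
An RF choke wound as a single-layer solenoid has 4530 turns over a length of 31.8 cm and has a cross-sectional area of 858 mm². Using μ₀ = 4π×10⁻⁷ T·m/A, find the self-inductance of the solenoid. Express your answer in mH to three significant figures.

L ≈ 69.6 mH

A = 858 mm² = 8.580×10^-4 m².
For a long solenoid, L = μ₀N²A/ℓ.
L = (4π×10⁻⁷)(4530)²(8.580×10^-4)/(0.318 m) = 6.958×10^-2 H.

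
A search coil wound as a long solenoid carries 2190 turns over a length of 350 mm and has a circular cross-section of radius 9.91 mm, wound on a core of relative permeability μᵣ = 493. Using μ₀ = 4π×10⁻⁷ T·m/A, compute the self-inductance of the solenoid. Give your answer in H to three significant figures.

L ≈ 2.62 H

A = πr² = π(9.910×10^-3 m)² = 3.085×10^-4 m².
For a long solenoid, L = μ₀μᵣN²A/ℓ.
L = (4π×10⁻⁷)(493)(2190)²(3.085×10^-4)/(0.35 m) = 2.619 H.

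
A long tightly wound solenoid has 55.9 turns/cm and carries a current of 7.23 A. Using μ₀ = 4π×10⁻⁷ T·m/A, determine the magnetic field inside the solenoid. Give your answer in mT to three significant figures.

B ≈ 50.8 mT

Inside a long solenoid, B = μ₀nI.
B = (4π×10⁻⁷)(5.590×10^3 m⁻¹)(7.23 A) = 5.079×10^-2 T.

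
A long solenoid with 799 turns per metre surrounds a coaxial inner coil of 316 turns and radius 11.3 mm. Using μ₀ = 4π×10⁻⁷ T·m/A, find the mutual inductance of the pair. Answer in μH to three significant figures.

M ≈ 127 μH

The outer solenoid produces a uniform field B₁ = μ₀n₁I₁ across the inner coil,
so the flux linkage is N₂Φ = N₂B₁A₂ = μ₀n₁N₂A₂·I₁, giving M = μ₀n₁N₂A₂.
A₂ = πr² = π(1.130×10^-2 m)² = 4.011×10^-4 m².
M = (4π×10⁻⁷)(799)(316)(4.011×10^-4) = 1.273×10^-4 H.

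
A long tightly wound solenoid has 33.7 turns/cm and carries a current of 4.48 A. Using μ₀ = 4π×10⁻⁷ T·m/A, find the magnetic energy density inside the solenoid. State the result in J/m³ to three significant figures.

B = μ₀nI = (4π×10⁻⁷)(3.370×10^3)(4.48) = 1.897×10^-2 T.
u = B²/(2μ₀) = (1.897×10^-2)²/(2×4π×10⁻⁷) = 143.2 J/m³.

u ≈ 143 J/m³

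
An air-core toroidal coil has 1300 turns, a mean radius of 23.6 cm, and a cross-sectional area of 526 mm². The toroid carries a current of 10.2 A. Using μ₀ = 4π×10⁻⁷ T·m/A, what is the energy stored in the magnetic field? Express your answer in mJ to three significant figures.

L = μ₀N²A/(2πR) = (4π×10⁻⁷)(1300)²(5.260×10^-4)/(2π×0.236) = 7.533×10^-4 H.
U = ½LI² = ½(7.533×10^-4)(10.2)² = 3.919×10^-2 J.

U ≈ 39.2 mJ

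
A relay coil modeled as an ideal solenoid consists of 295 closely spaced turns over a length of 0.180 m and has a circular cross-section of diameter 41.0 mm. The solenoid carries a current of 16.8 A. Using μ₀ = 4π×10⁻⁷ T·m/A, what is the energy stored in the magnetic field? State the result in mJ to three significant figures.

A = π(d/2)² = π(2.050×10^-2 m)² = 1.320×10^-3 m².
L = μ₀N²A/ℓ = (4π×10⁻⁷)(295)²(1.320×10^-3)/(0.18) = 8.021×10^-4 H.
U = ½LI² = ½(8.021×10^-4)(16.8)² = 0.1132 J.

U ≈ 113 mJ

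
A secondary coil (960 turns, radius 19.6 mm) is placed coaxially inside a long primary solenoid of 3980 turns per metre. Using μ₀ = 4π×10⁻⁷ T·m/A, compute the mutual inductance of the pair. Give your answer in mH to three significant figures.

The outer solenoid produces a uniform field B₁ = μ₀n₁I₁ across the inner coil,
so the flux linkage is N₂Φ = N₂B₁A₂ = μ₀n₁N₂A₂·I₁, giving M = μ₀n₁N₂A₂.
A₂ = πr² = π(1.960×10^-2 m)² = 1.207×10^-3 m².
M = (4π×10⁻⁷)(3980)(960)(1.207×10^-3) = 5.7946×10^-3 H.

M ≈ 5.79 mH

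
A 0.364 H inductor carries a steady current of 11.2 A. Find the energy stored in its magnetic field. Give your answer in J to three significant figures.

Stored magnetic energy: U = ½LI².
U = ½(0.364 H)(11.2 A)² = 22.83 J.

U ≈ 22.8 J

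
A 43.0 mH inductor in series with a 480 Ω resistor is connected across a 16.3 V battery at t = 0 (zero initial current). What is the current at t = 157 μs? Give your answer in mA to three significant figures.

I ≈ 28.1 mA

τ = L/R = 4.300×10^-2/480 = 8.958×10^-5 s; final current I_∞ = ε/R = 16.3/480 = 3.396×10^-2 A.
I(t) = I_∞(1 − e^(−t/τ)) with t/τ = 1.753.
I = (3.396×10^-2)(1 − e^(−1.753)) = 2.807×10^-2 A.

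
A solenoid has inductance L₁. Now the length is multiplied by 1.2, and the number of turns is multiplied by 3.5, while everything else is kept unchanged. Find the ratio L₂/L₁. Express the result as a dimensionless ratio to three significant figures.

For a solenoid, L ∝ μᵣN²A/ℓ.
L₂/L₁ = (1.2)^-1 × (3.5)^2 = 10.2.

L₂/L₁ = 10.2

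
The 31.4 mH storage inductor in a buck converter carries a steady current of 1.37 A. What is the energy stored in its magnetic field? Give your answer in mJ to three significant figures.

U ≈ 29.5 mJ

Stored magnetic energy: U = ½LI².
U = ½(3.140×10^-2 H)(1.37 A)² = 2.947×10^-2 J.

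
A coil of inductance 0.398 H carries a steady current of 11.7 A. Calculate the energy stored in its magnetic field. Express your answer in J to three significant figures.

Stored magnetic energy: U = ½LI².
U = ½(0.398 H)(11.7 A)² = 27.24 J.

U ≈ 27.2 J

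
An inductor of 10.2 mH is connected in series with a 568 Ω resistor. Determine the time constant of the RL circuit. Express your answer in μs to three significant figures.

τ ≈ 18.0 μs

τ = L/R = (1.020×10^-2 H)/(568 Ω) = 1.796×10^-5 s.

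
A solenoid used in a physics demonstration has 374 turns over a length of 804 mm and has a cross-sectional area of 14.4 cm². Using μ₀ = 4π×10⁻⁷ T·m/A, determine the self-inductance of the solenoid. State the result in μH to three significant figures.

L ≈ 315 μH

A = 14.4 cm² = 1.440×10^-3 m².
For a long solenoid, L = μ₀N²A/ℓ.
L = (4π×10⁻⁷)(374)²(1.440×10^-3)/(0.804 m) = 3.148×10^-4 H.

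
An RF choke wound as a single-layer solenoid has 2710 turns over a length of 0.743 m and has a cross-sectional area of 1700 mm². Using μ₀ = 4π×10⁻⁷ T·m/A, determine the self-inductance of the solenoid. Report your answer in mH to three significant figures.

L ≈ 21.1 mH

A = 1700 mm² = 1.700×10^-3 m².
For a long solenoid, L = μ₀N²A/ℓ.
L = (4π×10⁻⁷)(2710)²(1.700×10^-3)/(0.743 m) = 2.112×10^-2 H.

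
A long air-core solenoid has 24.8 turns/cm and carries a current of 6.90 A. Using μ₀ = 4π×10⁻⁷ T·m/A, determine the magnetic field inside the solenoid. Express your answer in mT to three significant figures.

Inside a long solenoid, B = μ₀nI.
B = (4π×10⁻⁷)(2.480×10^3 m⁻¹)(6.90 A) = 2.150×10^-2 T.

B ≈ 21.5 mT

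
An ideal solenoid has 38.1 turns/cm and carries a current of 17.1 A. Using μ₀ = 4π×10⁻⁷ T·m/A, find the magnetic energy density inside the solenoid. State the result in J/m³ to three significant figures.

u ≈ 2670 J/m³

B = μ₀nI = (4π×10⁻⁷)(3.810×10^3)(17.1) = 8.187×10^-2 T.
u = B²/(2μ₀) = (8.187×10^-2)²/(2×4π×10⁻⁷) = 2.667×10^3 J/m³.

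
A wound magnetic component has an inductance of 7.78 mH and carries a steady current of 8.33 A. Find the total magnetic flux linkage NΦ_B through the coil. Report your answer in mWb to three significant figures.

From L = NΦ_B/I, the flux linkage is NΦ_B = LI.
NΦ_B = (7.780×10^-3 H)(8.33 A) = 6.481×10^-2 Wb.

NΦ_B ≈ 64.8 mWb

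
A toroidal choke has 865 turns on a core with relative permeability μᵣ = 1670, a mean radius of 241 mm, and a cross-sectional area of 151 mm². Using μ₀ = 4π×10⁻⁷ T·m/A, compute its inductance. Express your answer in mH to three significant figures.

For a thin toroid, L = μ₀μᵣN²A/(2πR).
L = (4π×10⁻⁷)(1670)(865)²(1.510×10^-4) / (2π×0.241 m) = 0.1566 H.

L ≈ 157 mH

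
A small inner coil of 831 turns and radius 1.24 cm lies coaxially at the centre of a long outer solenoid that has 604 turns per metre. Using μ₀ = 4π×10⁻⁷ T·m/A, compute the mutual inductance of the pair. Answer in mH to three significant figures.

M ≈ 0.305 mH

The outer solenoid produces a uniform field B₁ = μ₀n₁I₁ across the inner coil,
so the flux linkage is N₂Φ = N₂B₁A₂ = μ₀n₁N₂A₂·I₁, giving M = μ₀n₁N₂A₂.
A₂ = πr² = π(1.240×10^-2 m)² = 4.831×10^-4 m².
M = (4π×10⁻⁷)(604)(831)(4.831×10^-4) = 3.047×10^-4 H.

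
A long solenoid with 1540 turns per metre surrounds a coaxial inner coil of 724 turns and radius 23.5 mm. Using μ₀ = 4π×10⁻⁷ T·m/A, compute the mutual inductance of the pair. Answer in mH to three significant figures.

The outer solenoid produces a uniform field B₁ = μ₀n₁I₁ across the inner coil,
so the flux linkage is N₂Φ = N₂B₁A₂ = μ₀n₁N₂A₂·I₁, giving M = μ₀n₁N₂A₂.
A₂ = πr² = π(2.350×10^-2 m)² = 1.7349×10^-3 m².
M = (4π×10⁻⁷)(1540)(724)(1.7349×10^-3) = 2.431×10^-3 H.

M ≈ 2.43 mH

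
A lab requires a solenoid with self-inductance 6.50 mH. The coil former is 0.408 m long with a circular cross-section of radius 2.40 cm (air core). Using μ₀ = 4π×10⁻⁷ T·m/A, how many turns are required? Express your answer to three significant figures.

A = πr² = π(2.400×10^-2 m)² = 1.810×10^-3 m².
From L = μ₀N²A/ℓ, N = √(Lℓ / (μ₀A)).
N = √[(6.500×10^-3)(0.408) / ((4π×10⁻⁷)×1.810×10^-3)] = √(1.166×10^6) ≈ 1079.9.

N ≈ 1080 turns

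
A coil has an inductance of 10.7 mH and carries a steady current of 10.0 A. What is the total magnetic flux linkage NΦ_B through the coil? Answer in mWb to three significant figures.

From L = NΦ_B/I, the flux linkage is NΦ_B = LI.
NΦ_B = (1.070×10^-2 H)(10.0 A) = 0.107 Wb.

NΦ_B ≈ 107 mWb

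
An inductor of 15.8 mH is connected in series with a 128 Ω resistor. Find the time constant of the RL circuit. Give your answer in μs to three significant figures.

τ = L/R = (1.580×10^-2 H)/(128 Ω) = 1.234×10^-4 s.

τ ≈ 123 μs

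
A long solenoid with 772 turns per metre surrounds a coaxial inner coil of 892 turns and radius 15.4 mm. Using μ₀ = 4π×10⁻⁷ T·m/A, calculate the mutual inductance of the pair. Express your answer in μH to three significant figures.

M ≈ 645 μH

The outer solenoid produces a uniform field B₁ = μ₀n₁I₁ across the inner coil,
so the flux linkage is N₂Φ = N₂B₁A₂ = μ₀n₁N₂A₂·I₁, giving M = μ₀n₁N₂A₂.
A₂ = πr² = π(1.540×10^-2 m)² = 7.451×10^-4 m².
M = (4π×10⁻⁷)(772)(892)(7.451×10^-4) = 6.447×10^-4 H.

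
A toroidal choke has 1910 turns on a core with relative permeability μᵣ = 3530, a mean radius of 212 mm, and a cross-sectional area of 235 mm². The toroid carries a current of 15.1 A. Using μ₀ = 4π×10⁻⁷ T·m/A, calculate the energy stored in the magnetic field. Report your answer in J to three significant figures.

U ≈ 325 J

L = μ₀μᵣN²A/(2πR) = (4π×10⁻⁷)(3530)(1910)²(2.350×10^-4)/(2π×0.212) = 2.85498 H.
U = ½LI² = ½(2.85498)(15.1)² = 325.48 J.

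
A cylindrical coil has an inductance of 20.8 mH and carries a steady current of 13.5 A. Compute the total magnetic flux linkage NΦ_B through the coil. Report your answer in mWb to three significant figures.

NΦ_B ≈ 281 mWb

From L = NΦ_B/I, the flux linkage is NΦ_B = LI.
NΦ_B = (2.080×10^-2 H)(13.5 A) = 0.2808 Wb.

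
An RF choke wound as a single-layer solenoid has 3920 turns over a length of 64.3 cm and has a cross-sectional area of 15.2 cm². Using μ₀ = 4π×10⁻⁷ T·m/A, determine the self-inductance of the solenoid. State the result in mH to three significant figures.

A = 15.2 cm² = 1.520×10^-3 m².
For a long solenoid, L = μ₀N²A/ℓ.
L = (4π×10⁻⁷)(3920)²(1.520×10^-3)/(0.643 m) = 4.5647×10^-2 H.

L ≈ 45.6 mH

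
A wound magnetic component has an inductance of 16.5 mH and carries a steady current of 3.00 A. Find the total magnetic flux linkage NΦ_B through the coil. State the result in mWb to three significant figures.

From L = NΦ_B/I, the flux linkage is NΦ_B = LI.
NΦ_B = (1.650×10^-2 H)(3.00 A) = 4.950×10^-2 Wb.

NΦ_B ≈ 49.5 mWb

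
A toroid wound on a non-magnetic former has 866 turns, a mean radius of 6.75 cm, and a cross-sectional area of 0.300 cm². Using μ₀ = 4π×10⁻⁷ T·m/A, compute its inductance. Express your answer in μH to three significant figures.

For a thin toroid, L = μ₀N²A/(2πR).
L = (4π×10⁻⁷)(866)²(3.000×10^-5) / (2π×6.750×10^-2 m) = 6.666×10^-5 H.

L ≈ 66.7 μH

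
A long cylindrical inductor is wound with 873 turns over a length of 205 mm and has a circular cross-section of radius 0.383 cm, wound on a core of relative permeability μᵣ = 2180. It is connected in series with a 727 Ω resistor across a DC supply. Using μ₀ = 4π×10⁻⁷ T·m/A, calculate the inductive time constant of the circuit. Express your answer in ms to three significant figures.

τ ≈ 0.646 ms

A = πr² = π(3.830×10^-3 m)² = 4.608×10^-5 m².
L = μ₀μᵣN²A/ℓ = (4π×10⁻⁷)(2180)(873)²(4.608×10^-5)/(0.205) = 0.4693 H.
τ = L/R = (0.4693)/(727) = 6.456×10^-4 s.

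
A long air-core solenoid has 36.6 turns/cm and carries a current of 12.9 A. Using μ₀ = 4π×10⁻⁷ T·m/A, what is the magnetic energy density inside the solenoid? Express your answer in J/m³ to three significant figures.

u ≈ 1400 J/m³

B = μ₀nI = (4π×10⁻⁷)(3.660×10^3)(12.9) = 5.933×10^-2 T.
u = B²/(2μ₀) = (5.933×10^-2)²/(2×4π×10⁻⁷) = 1.401×10^3 J/m³.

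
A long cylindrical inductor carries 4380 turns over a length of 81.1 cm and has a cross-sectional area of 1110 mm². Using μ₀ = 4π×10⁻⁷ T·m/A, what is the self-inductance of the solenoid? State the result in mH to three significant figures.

L ≈ 33.0 mH

A = 1110 mm² = 1.110×10^-3 m².
For a long solenoid, L = μ₀N²A/ℓ.
L = (4π×10⁻⁷)(4380)²(1.110×10^-3)/(0.811 m) = 3.300×10^-2 H.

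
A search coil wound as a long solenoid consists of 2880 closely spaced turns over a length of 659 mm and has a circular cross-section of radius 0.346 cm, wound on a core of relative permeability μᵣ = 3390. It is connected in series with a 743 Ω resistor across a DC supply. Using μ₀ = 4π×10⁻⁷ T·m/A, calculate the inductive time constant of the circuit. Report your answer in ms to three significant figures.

A = πr² = π(3.460×10^-3 m)² = 3.761×10^-5 m².
L = μ₀μᵣN²A/ℓ = (4π×10⁻⁷)(3390)(2880)²(3.761×10^-5)/(0.659) = 2.017 H.
τ = L/R = (2.017)/(743) = 2.714×10^-3 s.

τ ≈ 2.71 ms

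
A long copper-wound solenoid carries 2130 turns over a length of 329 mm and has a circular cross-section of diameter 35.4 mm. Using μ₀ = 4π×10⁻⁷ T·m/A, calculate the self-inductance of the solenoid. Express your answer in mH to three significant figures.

A = π(d/2)² = π(1.770×10^-2 m)² = 9.842×10^-4 m².
For a long solenoid, L = μ₀N²A/ℓ.
L = (4π×10⁻⁷)(2130)²(9.842×10^-4)/(0.329 m) = 1.706×10^-2 H.

L ≈ 17.1 mH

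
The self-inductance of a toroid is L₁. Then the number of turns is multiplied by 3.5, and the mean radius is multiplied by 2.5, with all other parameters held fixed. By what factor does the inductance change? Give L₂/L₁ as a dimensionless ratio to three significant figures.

For a toroid, L ∝ μᵣN²A/R.
L₂/L₁ = (3.5)^2 × (2.5)^-1 = 4.90.

L₂/L₁ = 4.90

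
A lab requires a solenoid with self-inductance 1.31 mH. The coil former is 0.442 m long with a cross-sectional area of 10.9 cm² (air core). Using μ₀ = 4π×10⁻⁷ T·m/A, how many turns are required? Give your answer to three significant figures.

N ≈ 650 turns

A = 10.9 cm² = 1.090×10^-3 m².
From L = μ₀N²A/ℓ, N = √(Lℓ / (μ₀A)).
N = √[(1.310×10^-3)(0.442) / ((4π×10⁻⁷)×1.090×10^-3)] = √(4.227×10^5) ≈ 650.2.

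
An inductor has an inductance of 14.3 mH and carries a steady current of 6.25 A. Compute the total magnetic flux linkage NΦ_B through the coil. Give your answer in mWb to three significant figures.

NΦ_B ≈ 89.4 mWb

From L = NΦ_B/I, the flux linkage is NΦ_B = LI.
NΦ_B = (1.430×10^-2 H)(6.25 A) = 8.938×10^-2 Wb.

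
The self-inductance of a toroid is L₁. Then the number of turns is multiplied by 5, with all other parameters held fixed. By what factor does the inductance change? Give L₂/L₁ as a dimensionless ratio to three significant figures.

L₂/L₁ = 25.0

For a toroid, L ∝ μᵣN²A/R.
L₂/L₁ = (5)^2 = 25.0.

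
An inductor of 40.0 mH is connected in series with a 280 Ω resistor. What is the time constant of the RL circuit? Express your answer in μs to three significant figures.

τ = L/R = (4.000×10^-2 H)/(280 Ω) = 1.429×10^-4 s.

τ ≈ 143 μs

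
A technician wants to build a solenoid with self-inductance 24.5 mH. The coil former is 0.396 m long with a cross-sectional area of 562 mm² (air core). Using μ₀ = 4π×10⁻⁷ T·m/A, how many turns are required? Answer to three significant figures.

A = 562 mm² = 5.620×10^-4 m².
From L = μ₀N²A/ℓ, N = √(Lℓ / (μ₀A)).
N = √[(2.450×10^-2)(0.396) / ((4π×10⁻⁷)×5.620×10^-4)] = √(1.374×10^7) ≈ 3706.4.

N ≈ 3710 turns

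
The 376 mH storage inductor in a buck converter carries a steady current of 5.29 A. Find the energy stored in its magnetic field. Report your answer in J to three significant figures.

Stored magnetic energy: U = ½LI².
U = ½(0.376 H)(5.29 A)² = 5.261 J.

U ≈ 5.26 J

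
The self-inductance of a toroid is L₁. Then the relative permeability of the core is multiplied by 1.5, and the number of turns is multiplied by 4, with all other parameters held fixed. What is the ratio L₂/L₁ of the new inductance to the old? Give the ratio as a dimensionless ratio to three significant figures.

For a toroid, L ∝ μᵣN²A/R.
L₂/L₁ = (1.5) × (4)^2 = 24.0.

L₂/L₁ = 24.0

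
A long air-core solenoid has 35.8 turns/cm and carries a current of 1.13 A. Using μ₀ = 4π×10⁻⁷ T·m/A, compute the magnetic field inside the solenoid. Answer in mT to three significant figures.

B ≈ 5.08 mT

Inside a long solenoid, B = μ₀nI.
B = (4π×10⁻⁷)(3.580×10^3 m⁻¹)(1.13 A) = 5.084×10^-3 T.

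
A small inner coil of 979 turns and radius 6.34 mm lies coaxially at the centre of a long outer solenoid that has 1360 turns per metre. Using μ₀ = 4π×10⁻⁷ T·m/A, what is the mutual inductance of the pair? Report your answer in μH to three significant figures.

The outer solenoid produces a uniform field B₁ = μ₀n₁I₁ across the inner coil,
so the flux linkage is N₂Φ = N₂B₁A₂ = μ₀n₁N₂A₂·I₁, giving M = μ₀n₁N₂A₂.
A₂ = πr² = π(6.340×10^-3 m)² = 1.263×10^-4 m².
M = (4π×10⁻⁷)(1360)(979)(1.263×10^-4) = 2.113×10^-4 H.

M ≈ 211 μH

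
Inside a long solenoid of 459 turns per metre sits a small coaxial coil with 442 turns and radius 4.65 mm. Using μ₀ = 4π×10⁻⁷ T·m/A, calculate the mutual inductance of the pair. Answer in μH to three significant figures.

The outer solenoid produces a uniform field B₁ = μ₀n₁I₁ across the inner coil,
so the flux linkage is N₂Φ = N₂B₁A₂ = μ₀n₁N₂A₂·I₁, giving M = μ₀n₁N₂A₂.
A₂ = πr² = π(4.650×10^-3 m)² = 6.793×10^-5 m².
M = (4π×10⁻⁷)(459)(442)(6.793×10^-5) = 1.732×10^-5 H.

M ≈ 17.3 μH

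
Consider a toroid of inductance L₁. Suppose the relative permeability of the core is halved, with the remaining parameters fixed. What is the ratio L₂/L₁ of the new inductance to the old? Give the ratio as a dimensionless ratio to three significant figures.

For a toroid, L ∝ μᵣN²A/R.
L₂/L₁ = (0.5) = 0.500.

L₂/L₁ = 0.500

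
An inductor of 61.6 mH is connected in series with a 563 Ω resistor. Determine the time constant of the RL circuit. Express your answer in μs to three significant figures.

τ = L/R = (6.160×10^-2 H)/(563 Ω) = 1.094×10^-4 s.

τ ≈ 109 μs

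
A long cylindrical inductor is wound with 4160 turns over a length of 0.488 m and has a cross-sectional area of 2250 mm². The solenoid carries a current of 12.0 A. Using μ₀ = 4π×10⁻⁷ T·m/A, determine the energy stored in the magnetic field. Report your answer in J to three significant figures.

A = 2250 mm² = 2.250×10^-3 m².
L = μ₀N²A/ℓ = (4π×10⁻⁷)(4160)²(2.250×10^-3)/(0.488) = 0.1003 H.
U = ½LI² = ½(0.1003)(12.0)² = 7.219 J.

U ≈ 7.22 J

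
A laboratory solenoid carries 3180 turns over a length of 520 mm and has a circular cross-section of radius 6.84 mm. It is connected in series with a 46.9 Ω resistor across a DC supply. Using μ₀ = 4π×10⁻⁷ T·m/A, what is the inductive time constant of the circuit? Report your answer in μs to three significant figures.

τ ≈ 76.6 μs

A = πr² = π(6.840×10^-3 m)² = 1.470×10^-4 m².
L = μ₀N²A/ℓ = (4π×10⁻⁷)(3180)²(1.470×10^-4)/(0.52) = 3.592×10^-3 H.
τ = L/R = (3.592×10^-3)/(46.9) = 7.659×10^-5 s.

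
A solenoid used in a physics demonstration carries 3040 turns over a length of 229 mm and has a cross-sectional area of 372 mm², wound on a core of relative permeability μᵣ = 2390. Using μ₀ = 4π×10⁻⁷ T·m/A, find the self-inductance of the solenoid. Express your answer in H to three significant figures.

L ≈ 45.1 H

A = 372 mm² = 3.720×10^-4 m².
For a long solenoid, L = μ₀μᵣN²A/ℓ.
L = (4π×10⁻⁷)(2390)(3040)²(3.720×10^-4)/(0.229 m) = 45.09 H.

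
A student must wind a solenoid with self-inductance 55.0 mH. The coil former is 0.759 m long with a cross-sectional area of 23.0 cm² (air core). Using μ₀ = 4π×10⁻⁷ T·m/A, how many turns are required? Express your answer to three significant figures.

A = 23.0 cm² = 2.300×10^-3 m².
From L = μ₀N²A/ℓ, N = √(Lℓ / (μ₀A)).
N = √[(5.500×10^-2)(0.759) / ((4π×10⁻⁷)×2.300×10^-3)] = √(1.444×10^7) ≈ 3800.4.

N ≈ 3800 turns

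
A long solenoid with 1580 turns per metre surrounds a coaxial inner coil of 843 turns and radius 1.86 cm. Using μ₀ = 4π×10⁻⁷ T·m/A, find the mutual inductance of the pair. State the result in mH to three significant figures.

The outer solenoid produces a uniform field B₁ = μ₀n₁I₁ across the inner coil,
so the flux linkage is N₂Φ = N₂B₁A₂ = μ₀n₁N₂A₂·I₁, giving M = μ₀n₁N₂A₂.
A₂ = πr² = π(1.860×10^-2 m)² = 1.087×10^-3 m².
M = (4π×10⁻⁷)(1580)(843)(1.087×10^-3) = 1.819×10^-3 H.

M ≈ 1.82 mH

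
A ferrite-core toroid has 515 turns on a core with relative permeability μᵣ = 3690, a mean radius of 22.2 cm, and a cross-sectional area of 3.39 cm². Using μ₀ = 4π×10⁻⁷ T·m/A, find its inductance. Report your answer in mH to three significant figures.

L ≈ 299 mH

For a thin toroid, L = μ₀μᵣN²A/(2πR).
L = (4π×10⁻⁷)(3690)(515)²(3.390×10^-4) / (2π×0.222 m) = 0.2989 H.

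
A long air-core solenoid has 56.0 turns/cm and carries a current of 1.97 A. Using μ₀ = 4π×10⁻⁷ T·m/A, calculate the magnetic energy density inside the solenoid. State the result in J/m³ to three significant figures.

B = μ₀nI = (4π×10⁻⁷)(5.600×10^3)(1.97) = 1.386×10^-2 T.
u = B²/(2μ₀) = (1.386×10^-2)²/(2×4π×10⁻⁷) = 76.47 J/m³.

u ≈ 76.5 J/m³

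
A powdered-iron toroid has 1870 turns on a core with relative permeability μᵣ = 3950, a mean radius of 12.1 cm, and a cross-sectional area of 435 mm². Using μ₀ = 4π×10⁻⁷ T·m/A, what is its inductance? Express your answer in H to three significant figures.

For a thin toroid, L = μ₀μᵣN²A/(2πR).
L = (4π×10⁻⁷)(3950)(1870)²(4.350×10^-4) / (2π×0.121 m) = 9.931 H.

L ≈ 9.93 H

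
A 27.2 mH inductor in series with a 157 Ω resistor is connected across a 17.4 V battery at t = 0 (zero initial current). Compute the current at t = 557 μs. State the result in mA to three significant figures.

I ≈ 106 mA

τ = L/R = 2.720×10^-2/157 = 1.732×10^-4 s; final current I_∞ = ε/R = 17.4/157 = 0.1108 A.
I(t) = I_∞(1 − e^(−t/τ)) with t/τ = 3.215.
I = (0.1108)(1 − e^(−3.215)) = 0.1064 A.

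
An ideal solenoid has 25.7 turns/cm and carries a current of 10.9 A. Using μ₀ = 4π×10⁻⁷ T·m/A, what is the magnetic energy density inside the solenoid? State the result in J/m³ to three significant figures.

u ≈ 493 J/m³

B = μ₀nI = (4π×10⁻⁷)(2.570×10^3)(10.9) = 3.520×10^-2 T.
u = B²/(2μ₀) = (3.520×10^-2)²/(2×4π×10⁻⁷) = 493.1 J/m³.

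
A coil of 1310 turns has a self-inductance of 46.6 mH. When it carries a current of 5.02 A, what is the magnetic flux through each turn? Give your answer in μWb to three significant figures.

From L = NΦ_B/I, the flux per turn is Φ_B = LI/N.
Φ_B = (4.660×10^-2 H)(5.02 A)/1310 = 1.786×10^-4 Wb.

Φ_B ≈ 179 μWb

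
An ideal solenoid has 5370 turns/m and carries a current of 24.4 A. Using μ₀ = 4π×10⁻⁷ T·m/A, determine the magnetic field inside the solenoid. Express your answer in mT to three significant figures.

Inside a long solenoid, B = μ₀nI.
B = (4π×10⁻⁷)(5.370×10^3 m⁻¹)(24.4 A) = 0.1647 T.

B ≈ 165 mT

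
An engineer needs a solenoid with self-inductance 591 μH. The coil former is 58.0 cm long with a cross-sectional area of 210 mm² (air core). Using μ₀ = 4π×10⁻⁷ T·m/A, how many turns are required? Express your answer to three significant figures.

A = 210 mm² = 2.100×10^-4 m².
From L = μ₀N²A/ℓ, N = √(Lℓ / (μ₀A)).
N = √[(5.910×10^-4)(0.58) / ((4π×10⁻⁷)×2.100×10^-4)] = √(1.299×10^6) ≈ 1139.7.

N ≈ 1140 turns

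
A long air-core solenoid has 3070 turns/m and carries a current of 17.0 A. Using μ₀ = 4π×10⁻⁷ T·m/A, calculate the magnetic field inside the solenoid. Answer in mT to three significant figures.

Inside a long solenoid, B = μ₀nI.
B = (4π×10⁻⁷)(3.070×10^3 m⁻¹)(17.0 A) = 6.558×10^-2 T.

B ≈ 65.6 mT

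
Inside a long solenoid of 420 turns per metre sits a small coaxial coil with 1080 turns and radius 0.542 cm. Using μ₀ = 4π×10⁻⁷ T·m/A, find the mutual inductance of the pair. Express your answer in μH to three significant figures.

M ≈ 52.6 μH

The outer solenoid produces a uniform field B₁ = μ₀n₁I₁ across the inner coil,
so the flux linkage is N₂Φ = N₂B₁A₂ = μ₀n₁N₂A₂·I₁, giving M = μ₀n₁N₂A₂.
A₂ = πr² = π(5.420×10^-3 m)² = 9.229×10^-5 m².
M = (4π×10⁻⁷)(420)(1080)(9.229×10^-5) = 5.261×10^-5 H.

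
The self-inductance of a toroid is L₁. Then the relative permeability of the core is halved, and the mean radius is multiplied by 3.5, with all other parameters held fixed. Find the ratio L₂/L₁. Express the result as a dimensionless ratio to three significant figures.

For a toroid, L ∝ μᵣN²A/R.
L₂/L₁ = (0.5) × (3.5)^-1 = 0.143.

L₂/L₁ = 0.143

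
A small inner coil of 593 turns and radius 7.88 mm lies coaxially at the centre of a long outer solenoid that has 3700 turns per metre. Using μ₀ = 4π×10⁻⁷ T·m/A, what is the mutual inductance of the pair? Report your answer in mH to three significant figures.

M ≈ 0.538 mH

The outer solenoid produces a uniform field B₁ = μ₀n₁I₁ across the inner coil,
so the flux linkage is N₂Φ = N₂B₁A₂ = μ₀n₁N₂A₂·I₁, giving M = μ₀n₁N₂A₂.
A₂ = πr² = π(7.880×10^-3 m)² = 1.951×10^-4 m².
M = (4π×10⁻⁷)(3700)(593)(1.951×10^-4) = 5.379×10^-4 H.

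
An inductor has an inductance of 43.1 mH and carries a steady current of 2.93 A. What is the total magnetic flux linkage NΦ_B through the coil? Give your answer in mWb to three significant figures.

NΦ_B ≈ 126 mWb

From L = NΦ_B/I, the flux linkage is NΦ_B = LI.
NΦ_B = (4.310×10^-2 H)(2.93 A) = 0.1263 Wb.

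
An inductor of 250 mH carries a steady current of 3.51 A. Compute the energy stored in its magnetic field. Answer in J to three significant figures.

Stored magnetic energy: U = ½LI².
U = ½(0.25 H)(3.51 A)² = 1.54 J.

U ≈ 1.54 J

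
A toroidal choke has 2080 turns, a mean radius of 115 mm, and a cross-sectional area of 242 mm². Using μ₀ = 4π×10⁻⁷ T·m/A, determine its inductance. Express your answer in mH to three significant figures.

For a thin toroid, L = μ₀N²A/(2πR).
L = (4π×10⁻⁷)(2080)²(2.420×10^-4) / (2π×0.115 m) = 1.821×10^-3 H.

L ≈ 1.82 mH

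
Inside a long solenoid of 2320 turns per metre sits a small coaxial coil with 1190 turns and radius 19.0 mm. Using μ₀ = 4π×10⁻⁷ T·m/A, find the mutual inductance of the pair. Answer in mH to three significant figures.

M ≈ 3.93 mH

The outer solenoid produces a uniform field B₁ = μ₀n₁I₁ across the inner coil,
so the flux linkage is N₂Φ = N₂B₁A₂ = μ₀n₁N₂A₂·I₁, giving M = μ₀n₁N₂A₂.
A₂ = πr² = π(1.900×10^-2 m)² = 1.134×10^-3 m².
M = (4π×10⁻⁷)(2320)(1190)(1.134×10^-3) = 3.9346×10^-3 H.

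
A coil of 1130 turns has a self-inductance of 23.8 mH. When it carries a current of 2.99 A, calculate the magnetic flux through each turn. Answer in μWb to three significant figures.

Φ_B ≈ 63.0 μWb

From L = NΦ_B/I, the flux per turn is Φ_B = LI/N.
Φ_B = (2.380×10^-2 H)(2.99 A)/1130 = 6.298×10^-5 Wb.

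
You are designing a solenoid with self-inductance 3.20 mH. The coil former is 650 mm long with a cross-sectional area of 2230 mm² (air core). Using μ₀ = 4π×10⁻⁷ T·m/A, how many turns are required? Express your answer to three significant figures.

N ≈ 862 turns

A = 2230 mm² = 2.230×10^-3 m².
From L = μ₀N²A/ℓ, N = √(Lℓ / (μ₀A)).
N = √[(3.200×10^-3)(0.65) / ((4π×10⁻⁷)×2.230×10^-3)] = √(7.422×10^5) ≈ 861.5.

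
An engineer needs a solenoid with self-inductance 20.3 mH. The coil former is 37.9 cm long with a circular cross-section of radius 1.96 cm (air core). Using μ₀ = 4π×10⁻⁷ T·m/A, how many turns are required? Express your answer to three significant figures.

A = πr² = π(1.960×10^-2 m)² = 1.207×10^-3 m².
From L = μ₀N²A/ℓ, N = √(Lℓ / (μ₀A)).
N = √[(2.030×10^-2)(0.379) / ((4π×10⁻⁷)×1.207×10^-3)] = √(5.073×10^6) ≈ 2252.3.

N ≈ 2250 turns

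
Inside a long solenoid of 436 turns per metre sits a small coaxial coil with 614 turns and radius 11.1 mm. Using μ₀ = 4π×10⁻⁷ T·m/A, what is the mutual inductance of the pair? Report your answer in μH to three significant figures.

The outer solenoid produces a uniform field B₁ = μ₀n₁I₁ across the inner coil,
so the flux linkage is N₂Φ = N₂B₁A₂ = μ₀n₁N₂A₂·I₁, giving M = μ₀n₁N₂A₂.
A₂ = πr² = π(1.110×10^-2 m)² = 3.871×10^-4 m².
M = (4π×10⁻⁷)(436)(614)(3.871×10^-4) = 1.302×10^-4 H.

M ≈ 130 μH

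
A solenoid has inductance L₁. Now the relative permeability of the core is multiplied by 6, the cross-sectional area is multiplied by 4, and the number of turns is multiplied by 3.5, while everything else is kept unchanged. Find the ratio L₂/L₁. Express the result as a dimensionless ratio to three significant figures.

For a solenoid, L ∝ μᵣN²A/ℓ.
L₂/L₁ = (6) × (4) × (3.5)^2 = 294.

L₂/L₁ = 294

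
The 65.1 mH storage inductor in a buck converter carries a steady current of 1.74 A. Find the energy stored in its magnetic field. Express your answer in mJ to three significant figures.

Stored magnetic energy: U = ½LI².
U = ½(6.510×10^-2 H)(1.74 A)² = 9.8548×10^-2 J.

U ≈ 98.5 mJ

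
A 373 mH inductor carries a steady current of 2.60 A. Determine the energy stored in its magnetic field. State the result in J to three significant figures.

Stored magnetic energy: U = ½LI².
U = ½(0.373 H)(2.60 A)² = 1.261 J.

U ≈ 1.26 J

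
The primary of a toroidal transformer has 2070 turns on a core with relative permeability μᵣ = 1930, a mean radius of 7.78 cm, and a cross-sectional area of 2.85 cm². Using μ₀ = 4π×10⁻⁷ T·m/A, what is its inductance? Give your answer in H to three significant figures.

For a thin toroid, L = μ₀μᵣN²A/(2πR).
L = (4π×10⁻⁷)(1930)(2070)²(2.850×10^-4) / (2π×7.780×10^-2 m) = 6.059 H.

L ≈ 6.06 H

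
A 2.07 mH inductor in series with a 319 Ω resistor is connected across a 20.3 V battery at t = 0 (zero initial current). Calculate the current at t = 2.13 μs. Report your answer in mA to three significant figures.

τ = L/R = 2.070×10^-3/319 = 6.489×10^-6 s; final current I_∞ = ε/R = 20.3/319 = 6.364×10^-2 A.
I(t) = I_∞(1 − e^(−t/τ)) with t/τ = 0.328.
I = (6.364×10^-2)(1 − e^(−0.328)) = 1.781×10^-2 A.

I ≈ 17.8 mA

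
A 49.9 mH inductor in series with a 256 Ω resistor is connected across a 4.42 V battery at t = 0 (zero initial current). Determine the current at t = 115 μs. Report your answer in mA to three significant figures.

τ = L/R = 4.990×10^-2/256 = 1.949×10^-4 s; final current I_∞ = ε/R = 4.42/256 = 1.727×10^-2 A.
I(t) = I_∞(1 − e^(−t/τ)) with t/τ = 0.590.
I = (1.727×10^-2)(1 − e^(−0.590)) = 7.6946×10^-3 A.

I ≈ 7.69 mA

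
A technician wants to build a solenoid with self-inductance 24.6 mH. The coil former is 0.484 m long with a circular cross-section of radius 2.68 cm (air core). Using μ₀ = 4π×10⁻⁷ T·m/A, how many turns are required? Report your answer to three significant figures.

N ≈ 2050 turns

A = πr² = π(2.680×10^-2 m)² = 2.256×10^-3 m².
From L = μ₀N²A/ℓ, N = √(Lℓ / (μ₀A)).
N = √[(2.460×10^-2)(0.484) / ((4π×10⁻⁷)×2.256×10^-3)] = √(4.199×10^6) ≈ 2049.2.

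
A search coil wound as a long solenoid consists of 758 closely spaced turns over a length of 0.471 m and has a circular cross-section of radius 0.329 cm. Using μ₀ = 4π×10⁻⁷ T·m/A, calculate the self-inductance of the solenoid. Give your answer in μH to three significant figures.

A = πr² = π(3.290×10^-3 m)² = 3.400×10^-5 m².
For a long solenoid, L = μ₀N²A/ℓ.
L = (4π×10⁻⁷)(758)²(3.400×10^-5)/(0.471 m) = 5.213×10^-5 H.

L ≈ 52.1 μH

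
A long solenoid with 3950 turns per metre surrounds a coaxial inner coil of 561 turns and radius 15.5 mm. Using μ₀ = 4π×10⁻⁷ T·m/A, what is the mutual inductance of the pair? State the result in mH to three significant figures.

M ≈ 2.10 mH

The outer solenoid produces a uniform field B₁ = μ₀n₁I₁ across the inner coil,
so the flux linkage is N₂Φ = N₂B₁A₂ = μ₀n₁N₂A₂·I₁, giving M = μ₀n₁N₂A₂.
A₂ = πr² = π(1.550×10^-2 m)² = 7.548×10^-4 m².
M = (4π×10⁻⁷)(3950)(561)(7.548×10^-4) = 2.102×10^-3 H.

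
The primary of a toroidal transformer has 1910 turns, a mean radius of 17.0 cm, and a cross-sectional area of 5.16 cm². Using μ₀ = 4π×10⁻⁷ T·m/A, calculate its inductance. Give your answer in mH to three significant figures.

For a thin toroid, L = μ₀N²A/(2πR).
L = (4π×10⁻⁷)(1910)²(5.160×10^-4) / (2π×0.17 m) = 2.2146×10^-3 H.

L ≈ 2.21 mH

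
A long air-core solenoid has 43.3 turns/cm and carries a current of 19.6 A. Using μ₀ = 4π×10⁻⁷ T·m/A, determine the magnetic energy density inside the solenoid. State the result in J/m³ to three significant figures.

B = μ₀nI = (4π×10⁻⁷)(4.330×10^3)(19.6) = 0.1066 T.
u = B²/(2μ₀) = (0.1066)²/(2×4π×10⁻⁷) = 4.526×10^3 J/m³.

u ≈ 4530 J/m³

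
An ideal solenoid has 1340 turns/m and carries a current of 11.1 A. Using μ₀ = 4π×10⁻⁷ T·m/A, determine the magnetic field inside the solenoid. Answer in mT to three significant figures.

Inside a long solenoid, B = μ₀nI.
B = (4π×10⁻⁷)(1.340×10^3 m⁻¹)(11.1 A) = 1.869×10^-2 T.

B ≈ 18.7 mT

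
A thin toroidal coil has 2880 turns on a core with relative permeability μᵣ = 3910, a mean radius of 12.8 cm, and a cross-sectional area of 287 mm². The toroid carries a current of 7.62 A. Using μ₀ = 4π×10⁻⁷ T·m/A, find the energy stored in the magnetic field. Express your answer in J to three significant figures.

L = μ₀μᵣN²A/(2πR) = (4π×10⁻⁷)(3910)(2880)²(2.870×10^-4)/(2π×0.128) = 14.54 H.
U = ½LI² = ½(14.54)(7.62)² = 422.2 J.

U ≈ 422 J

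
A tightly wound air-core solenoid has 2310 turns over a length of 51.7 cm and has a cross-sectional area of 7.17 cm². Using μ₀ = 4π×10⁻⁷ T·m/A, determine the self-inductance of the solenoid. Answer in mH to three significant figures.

L ≈ 9.30 mH

A = 7.17 cm² = 7.170×10^-4 m².
For a long solenoid, L = μ₀N²A/ℓ.
L = (4π×10⁻⁷)(2310)²(7.170×10^-4)/(0.517 m) = 9.300×10^-3 H.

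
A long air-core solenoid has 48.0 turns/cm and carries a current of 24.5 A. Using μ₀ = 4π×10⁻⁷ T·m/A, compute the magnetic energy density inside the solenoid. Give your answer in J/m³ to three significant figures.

u ≈ 8690 J/m³

B = μ₀nI = (4π×10⁻⁷)(4.800×10^3)(24.5) = 0.1478 T.
u = B²/(2μ₀) = (0.1478)²/(2×4π×10⁻⁷) = 8.689×10^3 J/m³.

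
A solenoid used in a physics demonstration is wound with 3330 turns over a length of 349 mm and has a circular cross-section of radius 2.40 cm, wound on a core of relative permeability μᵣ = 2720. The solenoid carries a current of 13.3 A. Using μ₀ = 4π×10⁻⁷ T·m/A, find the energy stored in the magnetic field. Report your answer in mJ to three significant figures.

U ≈ 17400000 mJ

A = πr² = π(2.400×10^-2 m)² = 1.810×10^-3 m².
L = μ₀μᵣN²A/ℓ = (4π×10⁻⁷)(2720)(3330)²(1.810×10^-3)/(0.349) = 196.5 H.
U = ½LI² = ½(196.5)(13.3)² = 1.738×10^4 J.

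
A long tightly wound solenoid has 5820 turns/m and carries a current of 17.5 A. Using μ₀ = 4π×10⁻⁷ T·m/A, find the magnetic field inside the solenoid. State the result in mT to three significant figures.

Inside a long solenoid, B = μ₀nI.
B = (4π×10⁻⁷)(5.820×10^3 m⁻¹)(17.5 A) = 0.128 T.

B ≈ 128 mT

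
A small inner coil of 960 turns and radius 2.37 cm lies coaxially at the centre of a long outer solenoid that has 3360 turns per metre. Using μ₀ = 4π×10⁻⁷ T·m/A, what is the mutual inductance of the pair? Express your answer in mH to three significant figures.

M ≈ 7.15 mH

The outer solenoid produces a uniform field B₁ = μ₀n₁I₁ across the inner coil,
so the flux linkage is N₂Φ = N₂B₁A₂ = μ₀n₁N₂A₂·I₁, giving M = μ₀n₁N₂A₂.
A₂ = πr² = π(2.370×10^-2 m)² = 1.7646×10^-3 m².
M = (4π×10⁻⁷)(3360)(960)(1.7646×10^-3) = 7.153×10^-3 H.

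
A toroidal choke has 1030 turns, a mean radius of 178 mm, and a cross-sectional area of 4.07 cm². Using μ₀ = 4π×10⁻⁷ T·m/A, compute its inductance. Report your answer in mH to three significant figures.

For a thin toroid, L = μ₀N²A/(2πR).
L = (4π×10⁻⁷)(1030)²(4.070×10^-4) / (2π×0.178 m) = 4.852×10^-4 H.

L ≈ 0.485 mH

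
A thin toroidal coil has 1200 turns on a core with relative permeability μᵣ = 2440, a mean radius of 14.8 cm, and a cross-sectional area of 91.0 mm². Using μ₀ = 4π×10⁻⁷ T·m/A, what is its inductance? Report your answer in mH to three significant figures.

L ≈ 432 mH

For a thin toroid, L = μ₀μᵣN²A/(2πR).
L = (4π×10⁻⁷)(2440)(1200)²(9.100×10^-5) / (2π×0.148 m) = 0.4321 H.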